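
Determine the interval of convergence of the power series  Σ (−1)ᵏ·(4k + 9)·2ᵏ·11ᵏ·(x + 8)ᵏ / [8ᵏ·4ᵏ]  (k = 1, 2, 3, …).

(-104/11, -72/11)

Ratio test: |a_{k+1}/a_k| = [(4(k+1) + 9)/(4k + 9)] · 2·11/(8·4) → 11/16 as k → ∞.
Convergence for |x + 8| · 11/16 < 1, i.e. |x + 8| < 16/11. So R = 16/11.
At x = -72/11: the terms do not tend to 0, so the series diverges.
At x = -104/11: the terms do not tend to 0, so the series diverges.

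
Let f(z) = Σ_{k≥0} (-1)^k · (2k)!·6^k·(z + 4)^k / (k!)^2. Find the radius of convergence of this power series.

R = 1/24

Ratio test: |a_{k+1}/a_k| = (2k+1)·(2k+2)/(k+1)² · 6 → 24 as k → ∞.
Hence the series converges for |z + 4| < 1/(24) = 1/24, so the radius of convergence is 1/24.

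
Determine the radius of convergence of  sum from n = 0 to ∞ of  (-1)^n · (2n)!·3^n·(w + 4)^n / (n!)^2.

Apply the ratio test: |a_{n+1}| / |a_n| = (2n+1)·(2n+2)/(n+1)² · 3, which tends to 12 as n → ∞.
Convergence for |w + 4| · 12 < 1, i.e. |w + 4| < 1/12. So R = 1/12.

R = 1/12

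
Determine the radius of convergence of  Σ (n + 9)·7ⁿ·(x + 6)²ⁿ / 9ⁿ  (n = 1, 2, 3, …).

The ratio of consecutive coefficients is [((n+1) + 9)/(n + 9)] · 7/9 → 7/9.
Since the exponent of (x + 6) increases by 2 each term, convergence requires |x + 6|² < 9/7, hence R = 3√7/7.

R = 3√7/7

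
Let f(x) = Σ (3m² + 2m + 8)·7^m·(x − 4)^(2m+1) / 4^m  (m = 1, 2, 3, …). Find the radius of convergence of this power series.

Apply the ratio test: |a_{m+1}| / |a_m| = [(3(m+1)² + 2(m+1) + 8)/(3m² + 2m + 8)] · 7/4, which tends to 7/4 as m → ∞.
Writing y = (x − 4)², the series in y has radius 4/7, so |x − 4| < √(4/7) and R = 2√7/7.

R = 2√7/7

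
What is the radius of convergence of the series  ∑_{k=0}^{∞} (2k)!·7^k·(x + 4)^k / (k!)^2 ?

R = 1/28

By the ratio test, |a_{k+1}/a_k| = (2k+1)·(2k+2)/(k+1)² · 7 → 28.
Thus R = 1/(28) = 1/28.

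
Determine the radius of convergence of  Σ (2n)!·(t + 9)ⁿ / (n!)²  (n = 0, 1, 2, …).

R = 1/4

Ratio test: |a_{n+1}/a_n| = (2n+1)·(2n+2)/(n+1)² → 4 as n → ∞.
The series converges when 4 · |t + 9| < 1, giving R = 1/4.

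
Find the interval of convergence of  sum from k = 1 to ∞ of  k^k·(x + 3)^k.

{-3}

Root test: |a_k|^(1/k) = k → ∞.
The root grows without bound, so R = 0 (convergence only at x = -3).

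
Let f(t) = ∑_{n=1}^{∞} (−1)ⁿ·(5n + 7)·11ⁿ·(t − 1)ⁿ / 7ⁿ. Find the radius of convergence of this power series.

The ratio of consecutive coefficients is [(5(n+1) + 7)/(5n + 7)] · 11/7 → 11/7.
Hence the series converges for |t − 1| < 1/(11/7) = 7/11, so the radius of convergence is 7/11.

R = 7/11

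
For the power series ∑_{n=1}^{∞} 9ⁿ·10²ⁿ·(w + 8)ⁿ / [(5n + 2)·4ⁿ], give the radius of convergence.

By the ratio test, |a_{n+1}/a_n| = [(5n + 2)/(5(n+1) + 2)] · 9·100/4 → 225.
Thus R = 1/(225) = 1/225.

R = 1/225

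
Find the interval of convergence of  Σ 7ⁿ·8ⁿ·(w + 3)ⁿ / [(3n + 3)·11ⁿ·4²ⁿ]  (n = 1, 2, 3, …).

The ratio of consecutive coefficients is [(3n + 3)/(3(n+1) + 3)] · 7·8/(11·16) → 7/22.
Convergence for |w + 3| · 7/22 < 1, i.e. |w + 3| < 22/7. So R = 22/7.
Endpoint w = 1/7: the terms behave like c/n; limit comparison with the harmonic series gives divergence.
At w = -43/7: convergence follows from the alternating series test (terms decrease monotonically to 0).

[-43/7, 1/7)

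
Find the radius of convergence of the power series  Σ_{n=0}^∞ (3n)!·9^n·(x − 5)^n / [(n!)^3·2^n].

By the ratio test, |a_{n+1}/a_n| = (3n+1)·(3n+2)·(3n+3)/(n+1)³ · 9/2 → 243/2.
Hence the series converges for |x − 5| < 1/(243/2) = 2/243, so the radius of convergence is 2/243.

R = 2/243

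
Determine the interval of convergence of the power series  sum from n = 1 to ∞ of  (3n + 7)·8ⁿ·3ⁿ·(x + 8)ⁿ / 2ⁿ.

(-97/12, -95/12)

Ratio test: |a_{n+1}/a_n| = [(3(n+1) + 7)/(3n + 7)] · 8·3/2 → 12 as n → ∞.
Hence the series converges for |x + 8| < 1/(12) = 1/12, so the radius of convergence is 1/12.
Check x = -95/12: the n-th term does not approach 0; divergence by the term test.
When x = -97/12, the terms do not tend to 0, so the series diverges.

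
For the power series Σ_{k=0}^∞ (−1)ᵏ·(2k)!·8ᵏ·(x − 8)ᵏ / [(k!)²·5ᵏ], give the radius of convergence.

Ratio test: |a_{k+1}/a_k| = (2k+1)·(2k+2)/(k+1)² · 8/5 → 32/5 as k → ∞.
Convergence for |x − 8| · 32/5 < 1, i.e. |x − 8| < 5/32. So R = 5/32.

R = 5/32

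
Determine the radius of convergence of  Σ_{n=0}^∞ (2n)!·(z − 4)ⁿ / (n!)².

The ratio of consecutive coefficients is (2n+1)·(2n+2)/(n+1)² → 4.
Convergence for |z − 4| · 4 < 1, i.e. |z − 4| < 1/4. So R = 1/4.

R = 1/4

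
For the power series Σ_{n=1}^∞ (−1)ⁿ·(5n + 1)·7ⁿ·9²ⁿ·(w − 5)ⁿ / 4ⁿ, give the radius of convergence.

R = 4/567

The ratio of consecutive coefficients is [(5(n+1) + 1)/(5n + 1)] · 7·81/4 → 567/4.
Hence the series converges for |w − 5| < 1/(567/4) = 4/567, so the radius of convergence is 4/567.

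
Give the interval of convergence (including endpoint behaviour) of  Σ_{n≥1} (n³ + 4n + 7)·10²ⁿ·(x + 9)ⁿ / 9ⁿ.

(-909/100, -891/100)

By the ratio test, |a_{n+1}/a_n| = [((n+1)³ + 4(n+1) + 7)/(n³ + 4n + 7)] · 100/9 → 100/9.
Hence the series converges for |x + 9| < 1/(100/9) = 9/100, so the radius of convergence is 9/100.
When x = -891/100, the terms have absolute value of order n³, which does not tend to 0, so the series diverges by the divergence test.
At x = -909/100: the n-th term does not approach 0; divergence by the term test.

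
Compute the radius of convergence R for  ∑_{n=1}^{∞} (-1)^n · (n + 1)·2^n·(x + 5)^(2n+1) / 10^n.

R = √5

The ratio of consecutive coefficients is [((n+1) + 1)/(n + 1)] · 2/10 → 1/5.
Successive powers of (x + 5) differ by 2, so the series converges when |x + 5|² · 1/5 < 1, i.e. |x + 5| < √(5). So R = √5.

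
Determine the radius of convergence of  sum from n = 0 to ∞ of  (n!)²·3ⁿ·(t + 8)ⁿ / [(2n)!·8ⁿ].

By the ratio test, |a_{n+1}/a_n| = (n+1)²/[(2n+1)·(2n+2)] · 3/8 → 3/32.
Thus R = 1/(3/32) = 32/3.

R = 32/3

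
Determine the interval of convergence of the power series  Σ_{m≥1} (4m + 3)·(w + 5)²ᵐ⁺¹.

By the ratio test, |a_{m+1}/a_m| = (4(m+1) + 3)/(4m + 3) → 1.
Successive powers of (w + 5) differ by 2, so the series converges when |w + 5|² · 1 < 1, i.e. |w + 5| < √(1) = 1. So R = 1.
When w = -4, the m-th term does not approach 0; divergence by the term test.
When w = -6, the m-th term does not approach 0; divergence by the term test.

(-6, -4)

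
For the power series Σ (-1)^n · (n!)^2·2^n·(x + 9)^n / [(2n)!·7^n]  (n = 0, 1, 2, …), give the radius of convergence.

Apply the ratio test: |a_{n+1}| / |a_n| = (n+1)²/[(2n+1)·(2n+2)] · 2/7, which tends to 1/14 as n → ∞.
The series converges when 1/14 · |x + 9| < 1, giving R = 14.

R = 14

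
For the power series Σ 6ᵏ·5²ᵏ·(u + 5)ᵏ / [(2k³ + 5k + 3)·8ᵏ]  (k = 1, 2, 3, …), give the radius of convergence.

Apply the ratio test: |a_{k+1}| / |a_k| = [(2k³ + 5k + 3)/(2(k+1)³ + 5(k+1) + 3)] · 6·25/8, which tends to 75/4 as k → ∞.
Hence the series converges for |u + 5| < 1/(75/4) = 4/75, so the radius of convergence is 4/75.

R = 4/75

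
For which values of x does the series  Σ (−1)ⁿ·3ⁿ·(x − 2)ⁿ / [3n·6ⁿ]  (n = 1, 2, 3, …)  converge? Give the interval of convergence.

(0, 4]

Ratio test: |a_{n+1}/a_n| = [3n/3(n+1)] · 3/6 → 1/2 as n → ∞.
The series converges when 1/2 · |x − 2| < 1, giving R = 2.
When x = 4, convergence follows from the alternating series test (terms decrease monotonically to 0).
Endpoint x = 0: the terms behave like c/n; limit comparison with the harmonic series gives divergence.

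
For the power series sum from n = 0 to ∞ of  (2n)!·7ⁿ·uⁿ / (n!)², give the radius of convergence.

Apply the ratio test: |a_{n+1}| / |a_n| = (2n+1)·(2n+2)/(n+1)² · 7, which tends to 28 as n → ∞.
The series converges when 28 · |u| < 1, giving R = 1/28.

R = 1/28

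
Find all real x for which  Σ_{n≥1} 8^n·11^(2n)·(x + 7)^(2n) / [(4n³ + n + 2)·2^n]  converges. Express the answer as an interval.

[-155/22, -153/22]

Ratio test: |a_{n+1}/a_n| = [(4n³ + n + 2)/(4(n+1)³ + (n+1) + 2)] · 8·121/2 → 484 as n → ∞.
Since the exponent of (x + 7) increases by 2 each term, convergence requires |x + 7|² < 1/484, hence R = 1/22.
Endpoint x = -153/22: the series is dominated by a constant times Σ 1/n³, which converges (p = 3 > 1).
Check x = -155/22: the terms are on the order of 1/n³, so the series converges absolutely by comparison with the p-series (p = 3 > 1).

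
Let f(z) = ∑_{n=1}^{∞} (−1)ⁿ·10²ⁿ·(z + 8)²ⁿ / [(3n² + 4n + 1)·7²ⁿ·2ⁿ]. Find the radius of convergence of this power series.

Ratio test: |a_{n+1}/a_n| = [(3n² + 4n + 1)/(3(n+1)² + 4(n+1) + 1)] · 100/(49·2) → 50/49 as n → ∞.
Successive powers of (z + 8) differ by 2, so the series converges when |z + 8|² · 50/49 < 1, i.e. |z + 8| < √(49/50). So R = 7√2/10.

R = 7√2/10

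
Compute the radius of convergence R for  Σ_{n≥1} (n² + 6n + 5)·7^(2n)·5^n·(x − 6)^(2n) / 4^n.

R = 2√5/35

By the ratio test, |a_{n+1}/a_n| = [((n+1)² + 6(n+1) + 5)/(n² + 6n + 5)] · 49·5/4 → 245/4.
Since the exponent of (x − 6) increases by 2 each term, convergence requires |x − 6|² < 4/245, hence R = 2√5/35.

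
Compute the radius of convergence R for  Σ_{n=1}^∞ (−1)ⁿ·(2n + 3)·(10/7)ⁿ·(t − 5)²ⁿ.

R = √70/10

The ratio of consecutive coefficients is [(2(n+1) + 3)/(2n + 3)] · 10/7 → 10/7.
Writing y = (t − 5)², the series in y has radius 7/10, so |t − 5| < √(7/10) and R = √70/10.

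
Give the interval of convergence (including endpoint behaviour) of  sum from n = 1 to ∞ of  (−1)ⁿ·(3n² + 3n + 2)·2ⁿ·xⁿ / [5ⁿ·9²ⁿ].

Apply the ratio test: |a_{n+1}| / |a_n| = [(3(n+1)² + 3(n+1) + 2)/(3n² + 3n + 2)] · 2/(5·81), which tends to 2/405 as n → ∞.
Convergence for |x| · 2/405 < 1, i.e. |x| < 405/2. So R = 405/2.
At x = 405/2: the terms do not tend to 0, so the series diverges.
At x = -405/2: the terms have absolute value of order n², which does not tend to 0, so the series diverges by the divergence test.

(-405/2, 405/2)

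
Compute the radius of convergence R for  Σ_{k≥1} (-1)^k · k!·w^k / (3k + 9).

R = 0

The ratio of consecutive coefficients is (k+1) · (3k + 9)/(3(k+1) + 9) → ∞.
Since the ratio → ∞, the series diverges for every w ≠ 0, and R = 0.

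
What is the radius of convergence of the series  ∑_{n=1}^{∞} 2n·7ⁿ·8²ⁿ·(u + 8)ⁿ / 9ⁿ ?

R = 9/448

The ratio of consecutive coefficients is [2(n+1)/2n] · 7·64/9 → 448/9.
Thus R = 1/(448/9) = 9/448.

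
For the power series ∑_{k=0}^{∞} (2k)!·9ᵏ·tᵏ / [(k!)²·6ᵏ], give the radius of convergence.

The ratio of consecutive coefficients is (2k+1)·(2k+2)/(k+1)² · 9/6 → 6.
Hence the series converges for |t| < 1/(6) = 1/6, so the radius of convergence is 1/6.

R = 1/6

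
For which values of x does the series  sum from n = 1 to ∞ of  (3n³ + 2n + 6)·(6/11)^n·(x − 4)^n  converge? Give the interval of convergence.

Apply the ratio test: |a_{n+1}| / |a_n| = [(3(n+1)³ + 2(n+1) + 6)/(3n³ + 2n + 6)] · 6/11, which tends to 6/11 as n → ∞.
Thus R = 1/(6/11) = 11/6.
Check x = 35/6: the terms do not tend to 0, so the series diverges.
Endpoint x = 13/6: the terms have absolute value of order n³, which does not tend to 0, so the series diverges by the divergence test.

(13/6, 35/6)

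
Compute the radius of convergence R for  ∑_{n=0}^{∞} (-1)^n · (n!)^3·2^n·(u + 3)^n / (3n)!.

By the ratio test, |a_{n+1}/a_n| = (n+1)³/[(3n+1)·(3n+2)·(3n+3)] · 2 → 2/27.
The series converges when 2/27 · |u + 3| < 1, giving R = 27/2.

R = 27/2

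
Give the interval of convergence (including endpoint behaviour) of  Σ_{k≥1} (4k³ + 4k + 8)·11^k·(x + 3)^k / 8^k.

Ratio test: |a_{k+1}/a_k| = [(4(k+1)³ + 4(k+1) + 8)/(4k³ + 4k + 8)] · 11/8 → 11/8 as k → ∞.
The series converges when 11/8 · |x + 3| < 1, giving R = 8/11.
When x = -25/11, the terms do not tend to 0, so the series diverges.
At x = -41/11: the terms have absolute value of order k³, which does not tend to 0, so the series diverges by the divergence test.

(-41/11, -25/11)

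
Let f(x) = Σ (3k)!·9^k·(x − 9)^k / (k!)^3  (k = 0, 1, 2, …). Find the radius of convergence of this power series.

Apply the ratio test: |a_{k+1}| / |a_k| = (3k+1)·(3k+2)·(3k+3)/(k+1)³ · 9, which tends to 243 as k → ∞.
The series converges when 243 · |x − 9| < 1, giving R = 1/243.

R = 1/243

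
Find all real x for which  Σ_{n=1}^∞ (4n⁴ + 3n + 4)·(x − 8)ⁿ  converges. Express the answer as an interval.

Apply the ratio test: |a_{n+1}| / |a_n| = (4(n+1)⁴ + 3(n+1) + 4)/(4n⁴ + 3n + 4), which tends to 1 as n → ∞.
Hence R = 1.
When x = 9, the terms have absolute value of order n⁴, which does not tend to 0, so the series diverges by the divergence test.
Check x = 7: the n-th term does not approach 0; divergence by the term test.

(7, 9)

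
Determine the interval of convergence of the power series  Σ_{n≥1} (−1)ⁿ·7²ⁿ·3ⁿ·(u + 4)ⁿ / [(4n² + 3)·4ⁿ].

[-592/147, -584/147]

Ratio test: |a_{n+1}/a_n| = [(4n² + 3)/(4(n+1)² + 3)] · 49·3/4 → 147/4 as n → ∞.
Convergence for |u + 4| · 147/4 < 1, i.e. |u + 4| < 4/147. So R = 4/147.
When u = -584/147, absolute convergence follows by limit comparison with Σ 1/n².
Check u = -592/147: the series is dominated by a constant times Σ 1/n², which converges (p = 2 > 1).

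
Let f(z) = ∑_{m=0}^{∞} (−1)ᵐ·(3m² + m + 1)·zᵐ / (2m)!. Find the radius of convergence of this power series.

R = ∞

Ratio test: |a_{m+1}/a_m| = (3(m+1)² + (m+1) + 1)/(3m² + m + 1) · 1/[(2m+1)·(2m+2)] → 0 as m → ∞.
Since the limit is 0 < 1 for every z, the series converges on all of ℝ and R = ∞.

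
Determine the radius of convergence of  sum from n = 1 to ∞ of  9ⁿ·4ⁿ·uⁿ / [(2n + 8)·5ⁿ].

The ratio of consecutive coefficients is [(2n + 8)/(2(n+1) + 8)] · 9·4/5 → 36/5.
Thus R = 1/(36/5) = 5/36.

R = 5/36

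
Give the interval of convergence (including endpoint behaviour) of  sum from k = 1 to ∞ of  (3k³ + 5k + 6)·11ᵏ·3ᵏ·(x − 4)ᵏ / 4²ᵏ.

Ratio test: |a_{k+1}/a_k| = [(3(k+1)³ + 5(k+1) + 6)/(3k³ + 5k + 6)] · 11·3/16 → 33/16 as k → ∞.
The series converges when 33/16 · |x − 4| < 1, giving R = 16/33.
At x = 148/33: the terms have absolute value of order k³, which does not tend to 0, so the series diverges by the divergence test.
Endpoint x = 116/33: the terms do not tend to 0, so the series diverges.

(116/33, 148/33)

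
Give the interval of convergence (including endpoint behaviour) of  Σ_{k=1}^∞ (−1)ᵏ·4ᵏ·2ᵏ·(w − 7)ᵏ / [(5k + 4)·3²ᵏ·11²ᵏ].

(-1033/8, 1145/8]

By the ratio test, |a_{k+1}/a_k| = [(5k + 4)/(5(k+1) + 4)] · 4·2/(9·121) → 8/1089.
The series converges when 8/1089 · |w − 7| < 1, giving R = 1089/8.
Endpoint w = 1145/8: convergence follows from the alternating series test (terms decrease monotonically to 0).
Check w = -1033/8: comparison with the harmonic series Σ 1/k shows the series diverges.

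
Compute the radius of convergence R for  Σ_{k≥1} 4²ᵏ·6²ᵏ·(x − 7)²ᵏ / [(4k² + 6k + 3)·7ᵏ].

R = √7/24

By the ratio test, |a_{k+1}/a_k| = [(4k² + 6k + 3)/(4(k+1)² + 6(k+1) + 3)] · 16·36/7 → 576/7.
Successive powers of (x − 7) differ by 2, so the series converges when |x − 7|² · 576/7 < 1, i.e. |x − 7| < √(7/576). So R = √7/24.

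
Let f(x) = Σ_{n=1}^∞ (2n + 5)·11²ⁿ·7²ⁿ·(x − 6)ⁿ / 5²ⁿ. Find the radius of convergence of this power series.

By the ratio test, |a_{n+1}/a_n| = [(2(n+1) + 5)/(2n + 5)] · 121·49/25 → 5929/25.
Thus R = 1/(5929/25) = 25/5929.

R = 25/5929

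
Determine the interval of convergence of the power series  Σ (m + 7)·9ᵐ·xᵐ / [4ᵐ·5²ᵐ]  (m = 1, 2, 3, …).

(-100/9, 100/9)

Ratio test: |a_{m+1}/a_m| = [((m+1) + 7)/(m + 7)] · 9/(4·25) → 9/100 as m → ∞.
Thus R = 1/(9/100) = 100/9.
When x = 100/9, the m-th term does not approach 0; divergence by the term test.
Endpoint x = -100/9: the terms have absolute value of order m, which does not tend to 0, so the series diverges by the divergence test.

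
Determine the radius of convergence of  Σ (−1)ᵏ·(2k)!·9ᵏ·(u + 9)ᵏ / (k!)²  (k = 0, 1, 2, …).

R = 1/36

The ratio of consecutive coefficients is (2k+1)·(2k+2)/(k+1)² · 9 → 36.
Hence the series converges for |u + 9| < 1/(36) = 1/36, so the radius of convergence is 1/36.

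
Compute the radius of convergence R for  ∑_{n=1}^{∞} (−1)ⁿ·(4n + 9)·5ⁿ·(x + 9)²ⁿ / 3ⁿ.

R = √15/5

By the ratio test, |a_{n+1}/a_n| = [(4(n+1) + 9)/(4n + 9)] · 5/3 → 5/3.
Successive powers of (x + 9) differ by 2, so the series converges when |x + 9|² · 5/3 < 1, i.e. |x + 9| < √(3/5). So R = √15/5.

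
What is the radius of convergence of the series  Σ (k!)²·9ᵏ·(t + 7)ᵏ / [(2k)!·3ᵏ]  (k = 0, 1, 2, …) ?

R = 4/3

By the ratio test, |a_{k+1}/a_k| = (k+1)²/[(2k+1)·(2k+2)] · 9/3 → 3/4.
Thus R = 1/(3/4) = 4/3.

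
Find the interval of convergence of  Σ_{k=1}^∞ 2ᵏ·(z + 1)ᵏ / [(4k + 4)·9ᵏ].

[-11/2, 7/2)

Ratio test: |a_{k+1}/a_k| = [(4k + 4)/(4(k+1) + 4)] · 2/9 → 2/9 as k → ∞.
The series converges when 2/9 · |z + 1| < 1, giving R = 9/2.
At z = 7/2: comparison with the harmonic series Σ 1/k shows the series diverges.
When z = -11/2, an alternating series whose terms decrease to 0 in absolute value, so it converges by the Leibniz criterion.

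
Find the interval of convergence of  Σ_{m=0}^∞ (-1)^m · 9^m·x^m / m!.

(−∞, ∞)

The ratio of consecutive coefficients is 9 · 1/(m+1) → 0.
Since the limit is 0 < 1 for every x, the series converges on all of ℝ and R = ∞.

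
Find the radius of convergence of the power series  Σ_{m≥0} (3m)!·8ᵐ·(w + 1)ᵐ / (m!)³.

By the ratio test, |a_{m+1}/a_m| = (3m+1)·(3m+2)·(3m+3)/(m+1)³ · 8 → 216.
Convergence for |w + 1| · 216 < 1, i.e. |w + 1| < 1/216. So R = 1/216.

R = 1/216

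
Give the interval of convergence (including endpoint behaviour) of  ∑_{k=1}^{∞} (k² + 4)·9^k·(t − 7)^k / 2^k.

The ratio of consecutive coefficients is [((k+1)² + 4)/(k² + 4)] · 9/2 → 9/2.
Thus R = 1/(9/2) = 2/9.
Endpoint t = 65/9: the terms have absolute value of order k², which does not tend to 0, so the series diverges by the divergence test.
When t = 61/9, the terms have absolute value of order k², which does not tend to 0, so the series diverges by the divergence test.

(61/9, 65/9)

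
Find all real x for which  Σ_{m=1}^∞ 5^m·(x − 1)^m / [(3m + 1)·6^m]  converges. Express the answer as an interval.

Ratio test: |a_{m+1}/a_m| = [(3m + 1)/(3(m+1) + 1)] · 5/6 → 5/6 as m → ∞.
The series converges when 5/6 · |x − 1| < 1, giving R = 6/5.
Check x = 11/5: the terms are asymptotic to a nonzero constant times 1/m, so the series diverges by limit comparison with Σ 1/m.
Check x = -1/5: the terms alternate in sign and decrease monotonically to 0 in absolute value (size ~ c/m), so the alternating series test gives convergence.

[-1/5, 11/5)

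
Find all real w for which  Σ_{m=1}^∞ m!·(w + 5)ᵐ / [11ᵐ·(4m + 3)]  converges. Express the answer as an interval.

{-5}

Ratio test: |a_{m+1}/a_m| = (m+1) · 1/11 · (4m + 3)/(4(m+1) + 3) → ∞ as m → ∞.
The ratio grows without bound, so the series diverges whenever (w + 5) ≠ 0; it converges only at w = -5. R = 0.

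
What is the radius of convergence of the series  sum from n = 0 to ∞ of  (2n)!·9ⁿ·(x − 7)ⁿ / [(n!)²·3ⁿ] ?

Ratio test: |a_{n+1}/a_n| = (2n+1)·(2n+2)/(n+1)² · 9/3 → 12 as n → ∞.
Thus R = 1/(12) = 1/12.

R = 1/12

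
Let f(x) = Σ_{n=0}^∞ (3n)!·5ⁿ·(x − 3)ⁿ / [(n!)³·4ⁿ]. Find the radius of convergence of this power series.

The ratio of consecutive coefficients is (3n+1)·(3n+2)·(3n+3)/(n+1)³ · 5/4 → 135/4.
Thus R = 1/(135/4) = 4/135.

R = 4/135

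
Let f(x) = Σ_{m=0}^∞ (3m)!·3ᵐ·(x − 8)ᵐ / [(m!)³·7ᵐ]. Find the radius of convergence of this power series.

R = 7/81

The ratio of consecutive coefficients is (3m+1)·(3m+2)·(3m+3)/(m+1)³ · 3/7 → 81/7.
Thus R = 1/(81/7) = 7/81.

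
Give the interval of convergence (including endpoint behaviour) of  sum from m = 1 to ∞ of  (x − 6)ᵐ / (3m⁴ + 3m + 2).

Apply the ratio test: |a_{m+1}| / |a_m| = (3m⁴ + 3m + 2)/(3(m+1)⁴ + 3(m+1) + 2), which tends to 1 as m → ∞.
Convergence for |x − 6| < 1, so R = 1.
Check x = 7: absolute convergence follows by limit comparison with Σ 1/m⁴.
At x = 5: absolute convergence follows by limit comparison with Σ 1/m⁴.

[5, 7]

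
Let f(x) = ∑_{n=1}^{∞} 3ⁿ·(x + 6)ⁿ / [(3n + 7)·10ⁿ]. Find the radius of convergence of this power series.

Apply the ratio test: |a_{n+1}| / |a_n| = [(3n + 7)/(3(n+1) + 7)] · 3/10, which tends to 3/10 as n → ∞.
Hence the series converges for |x + 6| < 1/(3/10) = 10/3, so the radius of convergence is 10/3.

R = 10/3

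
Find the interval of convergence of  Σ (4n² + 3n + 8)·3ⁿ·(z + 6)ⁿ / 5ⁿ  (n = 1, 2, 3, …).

Ratio test: |a_{n+1}/a_n| = [(4(n+1)² + 3(n+1) + 8)/(4n² + 3n + 8)] · 3/5 → 3/5 as n → ∞.
Convergence for |z + 6| · 3/5 < 1, i.e. |z + 6| < 5/3. So R = 5/3.
Check z = -13/3: the n-th term does not approach 0; divergence by the term test.
When z = -23/3, the terms have absolute value of order n², which does not tend to 0, so the series diverges by the divergence test.

(-23/3, -13/3)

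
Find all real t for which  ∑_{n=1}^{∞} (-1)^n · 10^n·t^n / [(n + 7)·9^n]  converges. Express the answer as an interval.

The ratio of consecutive coefficients is [(n + 7)/((n+1) + 7)] · 10/9 → 10/9.
Convergence for |t| · 10/9 < 1, i.e. |t| < 9/10. So R = 9/10.
When t = 9/10, an alternating series whose terms decrease to 0 in absolute value, so it converges by the Leibniz criterion.
When t = -9/10, the terms are asymptotic to a nonzero constant times 1/n, so the series diverges by limit comparison with Σ 1/n.

(-9/10, 9/10]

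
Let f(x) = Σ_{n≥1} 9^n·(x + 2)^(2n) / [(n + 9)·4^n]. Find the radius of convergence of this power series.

Ratio test: |a_{n+1}/a_n| = [(n + 9)/((n+1) + 9)] · 9/4 → 9/4 as n → ∞.
Since the exponent of (x + 2) increases by 2 each term, convergence requires |x + 2|² < 4/9, hence R = 2/3.

R = 2/3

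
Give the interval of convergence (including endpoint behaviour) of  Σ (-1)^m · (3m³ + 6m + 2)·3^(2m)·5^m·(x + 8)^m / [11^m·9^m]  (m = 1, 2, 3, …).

Apply the ratio test: |a_{m+1}| / |a_m| = [(3(m+1)³ + 6(m+1) + 2)/(3m³ + 6m + 2)] · 9·5/(11·9), which tends to 5/11 as m → ∞.
Hence the series converges for |x + 8| < 1/(5/11) = 11/5, so the radius of convergence is 11/5.
Endpoint x = -29/5: the terms have absolute value of order m³, which does not tend to 0, so the series diverges by the divergence test.
When x = -51/5, the m-th term does not approach 0; divergence by the term test.

(-51/5, -29/5)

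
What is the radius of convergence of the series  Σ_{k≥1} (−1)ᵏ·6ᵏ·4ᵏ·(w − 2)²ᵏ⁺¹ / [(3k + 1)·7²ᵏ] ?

R = 7√6/12

Apply the ratio test: |a_{k+1}| / |a_k| = [(3k + 1)/(3(k+1) + 1)] · 6·4/49, which tends to 24/49 as k → ∞.
Writing y = (w − 2)², the series in y has radius 49/24, so |w − 2| < √(49/24) and R = 7√6/12.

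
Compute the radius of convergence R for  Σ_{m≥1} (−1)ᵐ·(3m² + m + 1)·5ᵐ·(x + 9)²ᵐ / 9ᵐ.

Apply the ratio test: |a_{m+1}| / |a_m| = [(3(m+1)² + (m+1) + 1)/(3m² + m + 1)] · 5/9, which tends to 5/9 as m → ∞.
Successive powers of (x + 9) differ by 2, so the series converges when |x + 9|² · 5/9 < 1, i.e. |x + 9| < √(9/5). So R = 3√5/5.

R = 3√5/5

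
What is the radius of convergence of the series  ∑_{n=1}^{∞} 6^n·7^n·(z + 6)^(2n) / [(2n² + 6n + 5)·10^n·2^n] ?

R = √210/21

Ratio test: |a_{n+1}/a_n| = [(2n² + 6n + 5)/(2(n+1)² + 6(n+1) + 5)] · 6·7/(10·2) → 21/10 as n → ∞.
Writing y = (z + 6)², the series in y has radius 10/21, so |z + 6| < √(10/21) and R = √210/21.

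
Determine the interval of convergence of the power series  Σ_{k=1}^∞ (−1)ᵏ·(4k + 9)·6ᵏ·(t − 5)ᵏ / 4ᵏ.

Apply the ratio test: |a_{k+1}| / |a_k| = [(4(k+1) + 9)/(4k + 9)] · 6/4, which tends to 3/2 as k → ∞.
Thus R = 1/(3/2) = 2/3.
Check t = 17/3: the terms have absolute value of order k, which does not tend to 0, so the series diverges by the divergence test.
Check t = 13/3: the terms do not tend to 0, so the series diverges.

(13/3, 17/3)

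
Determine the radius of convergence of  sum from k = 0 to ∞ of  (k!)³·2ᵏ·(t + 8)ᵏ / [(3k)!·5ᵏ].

Ratio test: |a_{k+1}/a_k| = (k+1)³/[(3k+1)·(3k+2)·(3k+3)] · 2/5 → 2/135 as k → ∞.
Hence the series converges for |t + 8| < 1/(2/135) = 135/2, so the radius of convergence is 135/2.

R = 135/2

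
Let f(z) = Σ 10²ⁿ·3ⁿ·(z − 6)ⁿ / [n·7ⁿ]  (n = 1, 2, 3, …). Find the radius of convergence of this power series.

Ratio test: |a_{n+1}/a_n| = [n/(n+1)] · 100·3/7 → 300/7 as n → ∞.
Thus R = 1/(300/7) = 7/300.

R = 7/300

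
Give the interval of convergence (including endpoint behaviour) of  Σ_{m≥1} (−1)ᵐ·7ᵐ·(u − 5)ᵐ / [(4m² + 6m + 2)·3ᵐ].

[32/7, 38/7]

Ratio test: |a_{m+1}/a_m| = [(4m² + 6m + 2)/(4(m+1)² + 6(m+1) + 2)] · 7/3 → 7/3 as m → ∞.
Thus R = 1/(7/3) = 3/7.
Endpoint u = 38/7: absolute convergence follows by limit comparison with Σ 1/m².
At u = 32/7: absolute convergence follows by limit comparison with Σ 1/m².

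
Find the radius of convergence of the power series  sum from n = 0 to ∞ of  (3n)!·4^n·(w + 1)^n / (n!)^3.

Apply the ratio test: |a_{n+1}| / |a_n| = (3n+1)·(3n+2)·(3n+3)/(n+1)³ · 4, which tends to 108 as n → ∞.
Thus R = 1/(108) = 1/108.

R = 1/108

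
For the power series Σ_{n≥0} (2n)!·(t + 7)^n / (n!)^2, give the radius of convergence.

The ratio of consecutive coefficients is (2n+1)·(2n+2)/(n+1)² → 4.
Convergence for |t + 7| · 4 < 1, i.e. |t + 7| < 1/4. So R = 1/4.

R = 1/4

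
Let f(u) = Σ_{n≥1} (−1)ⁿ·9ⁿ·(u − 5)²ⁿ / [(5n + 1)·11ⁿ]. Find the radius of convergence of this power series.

Apply the ratio test: |a_{n+1}| / |a_n| = [(5n + 1)/(5(n+1) + 1)] · 9/11, which tends to 9/11 as n → ∞.
Writing y = (u − 5)², the series in y has radius 11/9, so |u − 5| < √(11/9) and R = √11/3.

R = √11/3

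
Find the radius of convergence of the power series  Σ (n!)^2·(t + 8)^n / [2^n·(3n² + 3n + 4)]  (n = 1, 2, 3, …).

The ratio of consecutive coefficients is (n+1)² · 1/2 · (3n² + 3n + 4)/(3(n+1)² + 3(n+1) + 4) → ∞.
The ratio grows without bound, so the series diverges whenever (t + 8) ≠ 0; it converges only at t = -8. R = 0.

R = 0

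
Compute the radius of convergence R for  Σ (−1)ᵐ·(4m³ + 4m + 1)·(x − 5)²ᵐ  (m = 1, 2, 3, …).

R = 1

Ratio test: |a_{m+1}/a_m| = (4(m+1)³ + 4(m+1) + 1)/(4m³ + 4m + 1) → 1 as m → ∞.
Successive powers of (x − 5) differ by 2, so the series converges when |x − 5|² · 1 < 1, i.e. |x − 5| < √(1) = 1. So R = 1.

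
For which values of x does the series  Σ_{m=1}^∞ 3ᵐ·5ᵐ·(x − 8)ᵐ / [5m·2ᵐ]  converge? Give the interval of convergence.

Apply the ratio test: |a_{m+1}| / |a_m| = [5m/5(m+1)] · 3·5/2, which tends to 15/2 as m → ∞.
The series converges when 15/2 · |x − 8| < 1, giving R = 2/15.
At x = 122/15: comparison with the harmonic series Σ 1/m shows the series diverges.
When x = 118/15, the terms alternate in sign and decrease monotonically to 0 in absolute value (size ~ c/m), so the alternating series test gives convergence.

[118/15, 122/15)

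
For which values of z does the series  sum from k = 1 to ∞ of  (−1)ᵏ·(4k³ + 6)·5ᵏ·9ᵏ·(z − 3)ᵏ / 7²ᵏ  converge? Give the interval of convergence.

(86/45, 184/45)

Apply the ratio test: |a_{k+1}| / |a_k| = [(4(k+1)³ + 6)/(4k³ + 6)] · 5·9/49, which tends to 45/49 as k → ∞.
Hence the series converges for |z − 3| < 1/(45/49) = 49/45, so the radius of convergence is 49/45.
Check z = 184/45: the terms have absolute value of order k³, which does not tend to 0, so the series diverges by the divergence test.
When z = 86/45, the terms do not tend to 0, so the series diverges.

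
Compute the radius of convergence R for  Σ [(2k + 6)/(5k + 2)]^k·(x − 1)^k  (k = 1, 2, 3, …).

Applying the root test, |a_k|^(1/k) = (2k + 6)/(5k + 2) → 2/5.
Hence the series converges for |x − 1| < 1/(2/5) = 5/2, so the radius of convergence is 5/2.

R = 5/2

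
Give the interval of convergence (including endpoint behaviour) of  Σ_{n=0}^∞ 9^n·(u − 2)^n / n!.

(−∞, ∞)

By the ratio test, |a_{n+1}/a_n| = 9 · 1/(n+1) → 0.
The limit is 0, so the series converges for all u; R = ∞.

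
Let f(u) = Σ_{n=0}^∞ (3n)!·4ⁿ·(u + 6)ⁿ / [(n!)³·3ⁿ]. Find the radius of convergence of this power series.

R = 1/36

By the ratio test, |a_{n+1}/a_n| = (3n+1)·(3n+2)·(3n+3)/(n+1)³ · 4/3 → 36.
Thus R = 1/(36) = 1/36.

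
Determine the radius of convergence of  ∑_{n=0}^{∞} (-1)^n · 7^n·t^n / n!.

R = ∞

By the ratio test, |a_{n+1}/a_n| = 7 · 1/(n+1) → 0.
Since the limit is 0 < 1 for every t, the series converges on all of ℝ and R = ∞.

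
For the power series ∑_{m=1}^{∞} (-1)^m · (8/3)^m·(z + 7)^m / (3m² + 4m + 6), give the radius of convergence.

The ratio of consecutive coefficients is [(3m² + 4m + 6)/(3(m+1)² + 4(m+1) + 6)] · 8/3 → 8/3.
The series converges when 8/3 · |z + 7| < 1, giving R = 3/8.

R = 3/8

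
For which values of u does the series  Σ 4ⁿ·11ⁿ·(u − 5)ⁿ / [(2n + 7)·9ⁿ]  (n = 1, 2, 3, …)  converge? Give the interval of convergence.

Ratio test: |a_{n+1}/a_n| = [(2n + 7)/(2(n+1) + 7)] · 4·11/9 → 44/9 as n → ∞.
Convergence for |u − 5| · 44/9 < 1, i.e. |u − 5| < 9/44. So R = 9/44.
Check u = 229/44: the terms are asymptotic to a nonzero constant times 1/n, so the series diverges by limit comparison with Σ 1/n.
At u = 211/44: an alternating series whose terms decrease to 0 in absolute value, so it converges by the Leibniz criterion.

[211/44, 229/44)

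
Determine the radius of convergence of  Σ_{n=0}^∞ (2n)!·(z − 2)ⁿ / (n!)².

R = 1/4

The ratio of consecutive coefficients is (2n+1)·(2n+2)/(n+1)² → 4.
Hence the series converges for |z − 2| < 1/(4) = 1/4, so the radius of convergence is 1/4.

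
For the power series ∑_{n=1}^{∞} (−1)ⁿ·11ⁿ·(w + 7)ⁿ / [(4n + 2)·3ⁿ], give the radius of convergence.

By the ratio test, |a_{n+1}/a_n| = [(4n + 2)/(4(n+1) + 2)] · 11/3 → 11/3.
The series converges when 11/3 · |w + 7| < 1, giving R = 3/11.

R = 3/11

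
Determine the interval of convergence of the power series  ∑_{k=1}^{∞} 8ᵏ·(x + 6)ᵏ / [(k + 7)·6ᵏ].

Ratio test: |a_{k+1}/a_k| = [(k + 7)/((k+1) + 7)] · 8/6 → 4/3 as k → ∞.
Hence the series converges for |x + 6| < 1/(4/3) = 3/4, so the radius of convergence is 3/4.
At x = -21/4: the terms behave like c/k; limit comparison with the harmonic series gives divergence.
Endpoint x = -27/4: an alternating series whose terms decrease to 0 in absolute value, so it converges by the Leibniz criterion.

[-27/4, -21/4)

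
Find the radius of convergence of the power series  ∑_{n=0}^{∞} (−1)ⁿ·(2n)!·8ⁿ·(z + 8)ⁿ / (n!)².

Ratio test: |a_{n+1}/a_n| = (2n+1)·(2n+2)/(n+1)² · 8 → 32 as n → ∞.
Thus R = 1/(32) = 1/32.

R = 1/32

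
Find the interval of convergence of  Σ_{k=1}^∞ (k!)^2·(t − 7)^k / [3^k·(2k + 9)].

Apply the ratio test: |a_{k+1}| / |a_k| = (k+1)² · 1/3 · (2k + 9)/(2(k+1) + 9), which tends to ∞ as k → ∞.
The terms grow without bound for any (t − 7) ≠ 0, so R = 0 (convergence only at t = 7).

{7}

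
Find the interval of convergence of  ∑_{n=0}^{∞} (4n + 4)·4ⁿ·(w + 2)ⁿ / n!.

(−∞, ∞)

Apply the ratio test: |a_{n+1}| / |a_n| = (4(n+1) + 4)/(4n + 4) · 4 · 1/(n+1), which tends to 0 as n → ∞.
The ratio tends to 0 regardless of w, hence R = ∞.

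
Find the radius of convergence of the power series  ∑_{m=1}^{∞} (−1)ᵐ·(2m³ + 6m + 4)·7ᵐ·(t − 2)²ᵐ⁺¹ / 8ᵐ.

R = 2√14/7

By the ratio test, |a_{m+1}/a_m| = [(2(m+1)³ + 6(m+1) + 4)/(2m³ + 6m + 4)] · 7/8 → 7/8.
Since the exponent of (t − 2) increases by 2 each term, convergence requires |t − 2|² < 8/7, hence R = 2√14/7.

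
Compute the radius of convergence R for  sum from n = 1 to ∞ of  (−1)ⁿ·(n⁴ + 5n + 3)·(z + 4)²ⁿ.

R = 1

Ratio test: |a_{n+1}/a_n| = ((n+1)⁴ + 5(n+1) + 3)/(n⁴ + 5n + 3) → 1 as n → ∞.
Writing y = (z + 4)², the series in y has radius 1, so |z + 4| < √(1) = 1 and R = 1.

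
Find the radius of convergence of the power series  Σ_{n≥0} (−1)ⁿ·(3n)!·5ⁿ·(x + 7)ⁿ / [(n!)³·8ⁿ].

Ratio test: |a_{n+1}/a_n| = (3n+1)·(3n+2)·(3n+3)/(n+1)³ · 5/8 → 135/8 as n → ∞.
Hence the series converges for |x + 7| < 1/(135/8) = 8/135, so the radius of convergence is 8/135.

R = 8/135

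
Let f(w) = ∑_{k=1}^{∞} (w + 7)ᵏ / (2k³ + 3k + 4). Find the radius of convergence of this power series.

R = 1

The ratio of consecutive coefficients is (2k³ + 3k + 4)/(2(k+1)³ + 3(k+1) + 4) → 1.
So the series converges when |w + 7| < 1 and diverges when |w + 7| > 1; R = 1.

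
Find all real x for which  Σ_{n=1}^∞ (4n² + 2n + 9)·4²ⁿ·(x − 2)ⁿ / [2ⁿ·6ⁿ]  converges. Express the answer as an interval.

By the ratio test, |a_{n+1}/a_n| = [(4(n+1)² + 2(n+1) + 9)/(4n² + 2n + 9)] · 16/(2·6) → 4/3.
Thus R = 1/(4/3) = 3/4.
When x = 11/4, the terms have absolute value of order n², which does not tend to 0, so the series diverges by the divergence test.
Check x = 5/4: the n-th term does not approach 0; divergence by the term test.

(5/4, 11/4)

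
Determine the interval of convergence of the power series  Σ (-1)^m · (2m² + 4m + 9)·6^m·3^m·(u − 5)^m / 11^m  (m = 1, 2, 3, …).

(79/18, 101/18)

The ratio of consecutive coefficients is [(2(m+1)² + 4(m+1) + 9)/(2m² + 4m + 9)] · 6·3/11 → 18/11.
Thus R = 1/(18/11) = 11/18.
Endpoint u = 101/18: the m-th term does not approach 0; divergence by the term test.
At u = 79/18: the m-th term does not approach 0; divergence by the term test.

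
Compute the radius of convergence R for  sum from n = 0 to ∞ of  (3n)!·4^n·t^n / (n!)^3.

R = 1/108

Apply the ratio test: |a_{n+1}| / |a_n| = (3n+1)·(3n+2)·(3n+3)/(n+1)³ · 4, which tends to 108 as n → ∞.
Convergence for |t| · 108 < 1, i.e. |t| < 1/108. So R = 1/108.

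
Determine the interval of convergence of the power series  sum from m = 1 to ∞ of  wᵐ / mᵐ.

Root test: |a_m|^(1/m) = 1/m → 0.
The limit is 0 for every w, so R = ∞.

(−∞, ∞)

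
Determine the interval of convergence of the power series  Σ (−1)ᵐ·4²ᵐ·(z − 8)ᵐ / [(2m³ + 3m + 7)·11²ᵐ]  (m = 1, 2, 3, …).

The ratio of consecutive coefficients is [(2m³ + 3m + 7)/(2(m+1)³ + 3(m+1) + 7)] · 16/121 → 16/121.
Thus R = 1/(16/121) = 121/16.
When z = 249/16, absolute convergence follows by limit comparison with Σ 1/m³.
Check z = 7/16: the series is dominated by a constant times Σ 1/m³, which converges (p = 3 > 1).

[7/16, 249/16]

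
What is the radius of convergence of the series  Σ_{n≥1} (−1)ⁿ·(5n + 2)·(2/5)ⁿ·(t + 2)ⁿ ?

R = 5/2

Ratio test: |a_{n+1}/a_n| = [(5(n+1) + 2)/(5n + 2)] · 2/5 → 2/5 as n → ∞.
The series converges when 2/5 · |t + 2| < 1, giving R = 5/2.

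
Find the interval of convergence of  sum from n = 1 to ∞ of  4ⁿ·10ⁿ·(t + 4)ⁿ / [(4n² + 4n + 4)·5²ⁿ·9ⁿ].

[-77/8, 13/8]

Ratio test: |a_{n+1}/a_n| = [(4n² + 4n + 4)/(4(n+1)² + 4(n+1) + 4)] · 4·10/(25·9) → 8/45 as n → ∞.
Hence the series converges for |t + 4| < 1/(8/45) = 45/8, so the radius of convergence is 45/8.
Endpoint t = 13/8: absolute convergence follows by limit comparison with Σ 1/n².
At t = -77/8: the series is dominated by a constant times Σ 1/n², which converges (p = 2 > 1).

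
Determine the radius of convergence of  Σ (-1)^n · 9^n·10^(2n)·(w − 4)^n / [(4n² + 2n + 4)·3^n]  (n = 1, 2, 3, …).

The ratio of consecutive coefficients is [(4n² + 2n + 4)/(4(n+1)² + 2(n+1) + 4)] · 9·100/3 → 300.
Thus R = 1/(300) = 1/300.

R = 1/300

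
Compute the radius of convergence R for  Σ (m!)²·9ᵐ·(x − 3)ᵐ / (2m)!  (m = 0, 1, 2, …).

R = 4/9

Apply the ratio test: |a_{m+1}| / |a_m| = (m+1)²/[(2m+1)·(2m+2)] · 9, which tends to 9/4 as m → ∞.
The series converges when 9/4 · |x − 3| < 1, giving R = 4/9.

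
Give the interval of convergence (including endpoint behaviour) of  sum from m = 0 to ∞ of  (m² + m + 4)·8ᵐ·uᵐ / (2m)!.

By the ratio test, |a_{m+1}/a_m| = ((m+1)² + (m+1) + 4)/(m² + m + 4) · 8 · 1/[(2m+1)·(2m+2)] → 0.
The limit is 0, so the series converges for all u; R = ∞.

(−∞, ∞)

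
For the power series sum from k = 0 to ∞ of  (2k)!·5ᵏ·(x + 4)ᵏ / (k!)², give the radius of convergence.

By the ratio test, |a_{k+1}/a_k| = (2k+1)·(2k+2)/(k+1)² · 5 → 20.
Convergence for |x + 4| · 20 < 1, i.e. |x + 4| < 1/20. So R = 1/20.

R = 1/20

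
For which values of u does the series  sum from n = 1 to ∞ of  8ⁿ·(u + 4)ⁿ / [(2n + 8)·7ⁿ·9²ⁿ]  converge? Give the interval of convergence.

[-599/8, 535/8)

Apply the ratio test: |a_{n+1}| / |a_n| = [(2n + 8)/(2(n+1) + 8)] · 8/(7·81), which tends to 8/567 as n → ∞.
The series converges when 8/567 · |u + 4| < 1, giving R = 567/8.
Check u = 535/8: the terms behave like c/n; limit comparison with the harmonic series gives divergence.
Check u = -599/8: convergence follows from the alternating series test (terms decrease monotonically to 0).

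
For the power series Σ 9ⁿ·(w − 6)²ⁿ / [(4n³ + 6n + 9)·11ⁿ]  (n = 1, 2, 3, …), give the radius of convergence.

Ratio test: |a_{n+1}/a_n| = [(4n³ + 6n + 9)/(4(n+1)³ + 6(n+1) + 9)] · 9/11 → 9/11 as n → ∞.
Writing y = (w − 6)², the series in y has radius 11/9, so |w − 6| < √(11/9) and R = √11/3.

R = √11/3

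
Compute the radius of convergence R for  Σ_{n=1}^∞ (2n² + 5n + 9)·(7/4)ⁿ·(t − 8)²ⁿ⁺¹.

The ratio of consecutive coefficients is [(2(n+1)² + 5(n+1) + 9)/(2n² + 5n + 9)] · 7/4 → 7/4.
Since the exponent of (t − 8) increases by 2 each term, convergence requires |t − 8|² < 4/7, hence R = 2√7/7.

R = 2√7/7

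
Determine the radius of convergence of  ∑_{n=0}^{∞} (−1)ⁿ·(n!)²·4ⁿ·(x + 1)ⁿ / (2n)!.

Ratio test: |a_{n+1}/a_n| = (n+1)²/[(2n+1)·(2n+2)] · 4 → 1 as n → ∞.
So the series converges when |x + 1| < 1 and diverges when |x + 1| > 1; R = 1.

R = 1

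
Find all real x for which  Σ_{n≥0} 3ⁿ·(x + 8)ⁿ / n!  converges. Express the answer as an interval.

(−∞, ∞)

By the ratio test, |a_{n+1}/a_n| = 3 · 1/(n+1) → 0.
The limit is 0, so the series converges for all x; R = ∞.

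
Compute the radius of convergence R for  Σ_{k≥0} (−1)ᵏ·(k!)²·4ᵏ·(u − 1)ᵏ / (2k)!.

R = 1

The ratio of consecutive coefficients is (k+1)²/[(2k+1)·(2k+2)] · 4 → 1.
Convergence for |u − 1| < 1, so R = 1.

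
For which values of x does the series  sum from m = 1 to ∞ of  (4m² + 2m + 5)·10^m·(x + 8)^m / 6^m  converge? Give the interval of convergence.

(-43/5, -37/5)

By the ratio test, |a_{m+1}/a_m| = [(4(m+1)² + 2(m+1) + 5)/(4m² + 2m + 5)] · 10/6 → 5/3.
Thus R = 1/(5/3) = 3/5.
Check x = -37/5: the m-th term does not approach 0; divergence by the term test.
Check x = -43/5: the terms have absolute value of order m², which does not tend to 0, so the series diverges by the divergence test.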